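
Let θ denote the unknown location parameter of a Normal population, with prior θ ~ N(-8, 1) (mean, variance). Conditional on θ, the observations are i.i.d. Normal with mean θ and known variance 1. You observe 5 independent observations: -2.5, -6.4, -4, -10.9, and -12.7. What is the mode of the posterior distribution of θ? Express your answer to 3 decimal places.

n = 5; x̄ = ((-2.5) + (-6.4) + (-4) + (-10.9) + (-12.7))/5 = -36.5/5 = -7.3.
For a Normal prior and Normal likelihood with known variance, the posterior is Normal; its mode equals its mean, the precision-weighted average.
Prior precision 1/σ₀² = 1/1 = 1; data precision n/σ² = 5/1 = 5.
θ̂ = (1·(-8) + 5·(-7.3)) / (1 + 5) = (-44.5)/6 = -89/12 ≈ -7.417.

θ̂_MAP = -7.417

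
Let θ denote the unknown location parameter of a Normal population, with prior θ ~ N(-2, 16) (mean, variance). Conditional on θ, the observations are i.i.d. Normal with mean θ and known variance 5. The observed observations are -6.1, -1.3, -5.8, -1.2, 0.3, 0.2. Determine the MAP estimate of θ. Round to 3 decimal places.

θ̂_MAP = -2.301

n = 6; x̄ = ((-6.1) + (-1.3) + (-5.8) + (-1.2) + 0.3 + 0.2)/6 = -13.9/6 = -139/60 ≈ -2.3167.
For a Normal prior and Normal likelihood with known variance, the posterior is Normal; its mode equals its mean, the precision-weighted average.
Prior precision 1/σ₀² = 1/16 = 0.0625; data precision n/σ² = 6/5 = 1.2.
θ̂ = (0.0625·(-2) + 1.2·(-139/60)) / (0.0625 + 1.2) = (-2.905)/1.2625 = -1162/505 ≈ -2.301.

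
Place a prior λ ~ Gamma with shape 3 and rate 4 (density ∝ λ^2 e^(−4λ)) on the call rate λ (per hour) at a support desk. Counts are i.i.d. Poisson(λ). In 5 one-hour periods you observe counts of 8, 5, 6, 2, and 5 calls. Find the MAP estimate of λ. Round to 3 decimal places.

Σxᵢ = 8+5+6+2+5 = 26, with n = 5.
Posterior ∝ λ^2e^(−4λ) · λ^26e^(−5λ) = λ^28e^(−9λ), i.e. Gamma(shape=29, rate=9).
The mode of a Gamma(a, b) with a ≥ 1 (shape–rate) is (a−1)/b = 28/9 ≈ 3.111.

λ̂_MAP = 3.111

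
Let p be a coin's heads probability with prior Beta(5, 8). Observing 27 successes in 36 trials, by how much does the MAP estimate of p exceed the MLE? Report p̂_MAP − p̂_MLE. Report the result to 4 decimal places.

Posterior is Beta(32, 17); MAP = (32−1)/(49−2) = 31/47 ≈ 0.65957.
MLE ignores the prior: p̂_MLE = k/n = 27/36 ≈ 0.75000.
Difference = 31/47 − 27/36 = -17/188 ≈ -0.0904.

MAP − MLE = -0.0904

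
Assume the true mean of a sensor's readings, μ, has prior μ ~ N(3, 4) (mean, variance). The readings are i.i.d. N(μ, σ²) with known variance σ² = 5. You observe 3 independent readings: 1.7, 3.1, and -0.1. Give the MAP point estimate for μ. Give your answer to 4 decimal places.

n = 3; x̄ = (1.7 + 3.1 + (-0.1))/3 = 4.7/3 = 47/30 ≈ 1.5667.
For a Normal prior and Normal likelihood with known variance, the posterior is Normal; its mode equals its mean, the precision-weighted average.
Prior precision 1/σ₀² = 1/4 = 0.25; data precision n/σ² = 3/5 = 0.6.
μ̂ = (0.25·3 + 0.6·(47/30)) / (0.25 + 0.6) = 1.69/0.85 = 169/85 ≈ 1.9882.

μ̂_MAP = 1.9882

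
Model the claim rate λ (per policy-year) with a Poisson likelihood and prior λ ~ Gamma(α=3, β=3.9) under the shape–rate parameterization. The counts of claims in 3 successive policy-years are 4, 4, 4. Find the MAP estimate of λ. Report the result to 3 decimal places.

Σxᵢ = 4+4+4 = 12, with n = 3.
Posterior ∝ λ^2e^(−3.9λ) · λ^12e^(−3λ) = λ^14e^(−6.9λ), i.e. Gamma(shape=15, rate=6.9).
The mode of a Gamma(a, b) with a ≥ 1 (shape–rate) is (a−1)/b = 14/6.9 ≈ 2.029.

λ̂_MAP = 2.029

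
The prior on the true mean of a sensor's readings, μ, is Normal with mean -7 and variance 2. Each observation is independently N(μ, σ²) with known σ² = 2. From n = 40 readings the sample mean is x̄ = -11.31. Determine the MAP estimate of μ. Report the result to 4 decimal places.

n = 40, x̄ = -11.31.
For a Normal prior and Normal likelihood with known variance, the posterior is Normal; its mode equals its mean, the precision-weighted average.
Prior precision 1/σ₀² = 1/2 = 0.5; data precision n/σ² = 40/2 = 20.
μ̂ = (0.5·(-7) + 20·(-11.31)) / (0.5 + 20) = (-229.7)/20.5 = -2297/205 ≈ -11.2049.

μ̂_MAP = -11.2049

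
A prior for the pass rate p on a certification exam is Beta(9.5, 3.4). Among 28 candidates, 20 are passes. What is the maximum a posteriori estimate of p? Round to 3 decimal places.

p̂_MAP = 0.733

Prior: Beta(9.5, 3.4).
Data: 20 successes in 28 trials. The binomial likelihood contributes p^20(1−p)^8, so the posterior is Beta(9.5+20, 3.4+8) = Beta(29.5, 11.4).
For Beta(a, b) with a, b > 1 the mode is (a−1)/(a+b−2) = 28.5/38.9 ≈ 0.733.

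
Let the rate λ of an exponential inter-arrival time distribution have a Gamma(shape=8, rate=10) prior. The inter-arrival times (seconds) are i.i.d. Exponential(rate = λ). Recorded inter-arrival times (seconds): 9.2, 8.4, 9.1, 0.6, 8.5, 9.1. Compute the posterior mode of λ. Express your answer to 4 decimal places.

λ̂_MAP = 0.2368

The Exponential(rate=λ) likelihood is ∝ λ^n e^(−λΣtᵢ). Here n = 6 and Σtᵢ = 9.2 + 8.4 + 9.1 + 0.6 + 8.5 + 9.1 = 44.9.
Posterior ∝ λ^7e^(−10λ) · λ^6e^(−44.9λ) = λ^13e^(−54.9λ), i.e. Gamma(14, 54.9).
Mode = (a−1)/b = 13/54.9 ≈ 0.2368.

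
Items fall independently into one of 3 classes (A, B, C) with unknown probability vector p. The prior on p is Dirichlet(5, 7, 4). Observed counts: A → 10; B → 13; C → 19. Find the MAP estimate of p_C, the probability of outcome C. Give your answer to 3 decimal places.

The posterior is Dirichlet(αᵢ + nᵢ) = Dirichlet(15, 20, 23).
For a Dirichlet(a₁,…,a_K) with all aᵢ > 1, the mode has j-th component (aⱼ − 1)/(Σaᵢ − K).
Here Σaᵢ = 58 and K = 3, so p_C = (23 − 1)/(58 − 3) = 22/55 ≈ 0.400.

MAP estimate of p_C = 0.400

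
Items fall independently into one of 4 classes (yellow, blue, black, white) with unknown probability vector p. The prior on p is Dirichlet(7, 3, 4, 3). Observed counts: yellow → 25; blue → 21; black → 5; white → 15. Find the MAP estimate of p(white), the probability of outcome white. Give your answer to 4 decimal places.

MAP estimate of p(white) = 0.2152

The posterior is Dirichlet(αᵢ + nᵢ) = Dirichlet(32, 24, 9, 18).
For a Dirichlet(a₁,…,a_K) with all aᵢ > 1, the mode has j-th component (aⱼ − 1)/(Σaᵢ − K).
Here Σaᵢ = 83 and K = 4, so p(white) = (18 − 1)/(83 − 4) = 17/79 ≈ 0.2152.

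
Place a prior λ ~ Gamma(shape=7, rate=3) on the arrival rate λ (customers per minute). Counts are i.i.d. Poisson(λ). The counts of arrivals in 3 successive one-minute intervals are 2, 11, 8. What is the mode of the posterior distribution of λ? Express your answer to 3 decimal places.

Σxᵢ = 2+11+8 = 21, with n = 3.
Posterior ∝ λ^6e^(−3λ) · λ^21e^(−3λ) = λ^27e^(−6λ), i.e. Gamma(shape=28, rate=6).
The mode of a Gamma(a, b) with a ≥ 1 (shape–rate) is (a−1)/b = 27/6 ≈ 4.500.

λ̂_MAP = 4.500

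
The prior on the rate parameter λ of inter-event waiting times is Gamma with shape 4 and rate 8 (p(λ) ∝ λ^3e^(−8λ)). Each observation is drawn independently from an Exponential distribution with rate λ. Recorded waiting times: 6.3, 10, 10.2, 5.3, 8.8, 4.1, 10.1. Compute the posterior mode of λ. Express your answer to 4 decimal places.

The Exponential(rate=λ) likelihood is ∝ λ^n e^(−λΣtᵢ). Here n = 7 and Σtᵢ = 6.3 + 10 + 10.2 + 5.3 + 8.8 + 4.1 + 10.1 = 54.8.
Posterior ∝ λ^3e^(−8λ) · λ^7e^(−54.8λ) = λ^10e^(−62.8λ), i.e. Gamma(11, 62.8).
Mode = (a−1)/b = 10/62.8 ≈ 0.1592.

λ̂_MAP = 0.1592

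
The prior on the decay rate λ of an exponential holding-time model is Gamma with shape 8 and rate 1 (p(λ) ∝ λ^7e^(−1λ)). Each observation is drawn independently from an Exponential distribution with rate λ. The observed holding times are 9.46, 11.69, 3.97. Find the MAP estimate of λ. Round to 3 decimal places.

The Exponential(rate=λ) likelihood is ∝ λ^n e^(−λΣtᵢ). Here n = 3 and Σtᵢ = 9.46 + 11.69 + 3.97 = 25.12.
Posterior ∝ λ^7e^(−1λ) · λ^3e^(−25.12λ) = λ^10e^(−26.12λ), i.e. Gamma(11, 26.12).
Mode = (a−1)/b = 10/26.12 ≈ 0.383.

λ̂_MAP = 0.383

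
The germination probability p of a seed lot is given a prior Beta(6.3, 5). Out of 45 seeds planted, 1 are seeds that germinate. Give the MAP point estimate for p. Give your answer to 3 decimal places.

p̂_MAP = 0.116

Prior: Beta(6.3, 5).
Data: 1 success in 45 trials. The binomial likelihood contributes p(1−p)^44, so the posterior is Beta(6.3+1, 5+44) = Beta(7.3, 49).
For Beta(a, b) with a, b > 1 the mode is (a−1)/(a+b−2) = 6.3/54.3 ≈ 0.116.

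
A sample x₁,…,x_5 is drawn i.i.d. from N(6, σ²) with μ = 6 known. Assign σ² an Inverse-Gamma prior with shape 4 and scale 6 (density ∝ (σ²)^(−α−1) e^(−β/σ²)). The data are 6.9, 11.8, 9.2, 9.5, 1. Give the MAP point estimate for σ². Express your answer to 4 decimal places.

σ̂²_MAP = 6.2627

Sum of squared deviations about the known mean: SS = (6.9−6)² + (11.8−6)² + (9.2−6)² + (9.5−6)² + (1−6)² = 81.94.
The Normal likelihood contributes (σ²)^(−n/2) exp(−SS/(2σ²)), so the posterior is Inverse-Gamma(α + n/2, β + SS/2) = Inverse-Gamma(6.5, 46.97).
The mode of Inverse-Gamma(a, b) is b/(a+1) = 46.97/7.5 ≈ 6.2627.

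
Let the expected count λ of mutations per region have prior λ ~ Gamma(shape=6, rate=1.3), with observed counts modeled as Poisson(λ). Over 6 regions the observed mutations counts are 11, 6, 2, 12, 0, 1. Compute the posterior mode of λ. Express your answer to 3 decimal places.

Σxᵢ = 11+6+2+12+0+1 = 32, with n = 6.
Posterior ∝ λ^5e^(−1.3λ) · λ^32e^(−6λ) = λ^37e^(−7.3λ), i.e. Gamma(shape=38, rate=7.3).
The mode of a Gamma(a, b) with a ≥ 1 (shape–rate) is (a−1)/b = 37/7.3 ≈ 5.068.

λ̂_MAP = 5.068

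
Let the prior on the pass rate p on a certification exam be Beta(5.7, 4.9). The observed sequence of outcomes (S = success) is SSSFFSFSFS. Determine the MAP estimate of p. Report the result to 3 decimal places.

p̂_MAP = 0.575

Prior: Beta(5.7, 4.9).
Data: 6 successes in 10 trials (from the sequence). The binomial likelihood contributes p^6(1−p)^4, so the posterior is Beta(5.7+6, 4.9+4) = Beta(11.7, 8.9).
For Beta(a, b) with a, b > 1 the mode is (a−1)/(a+b−2) = 10.7/18.6 ≈ 0.575.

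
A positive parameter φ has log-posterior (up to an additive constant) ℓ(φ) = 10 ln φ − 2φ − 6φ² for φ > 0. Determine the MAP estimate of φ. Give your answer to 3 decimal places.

ℓ'(φ) = 10/φ − 2 − 12φ. Setting this to zero and multiplying by φ: 12φ² + 2φ − 10 = 0.
φ = (−2 + √(2² + 4·12·10)) / (2·12) = (−2 + √484) / 24 = (−2 + 22)/24 = 5/6.
ℓ''(φ) = −10/φ² − 12 < 0, confirming a maximum.

φ̂_MAP = 0.833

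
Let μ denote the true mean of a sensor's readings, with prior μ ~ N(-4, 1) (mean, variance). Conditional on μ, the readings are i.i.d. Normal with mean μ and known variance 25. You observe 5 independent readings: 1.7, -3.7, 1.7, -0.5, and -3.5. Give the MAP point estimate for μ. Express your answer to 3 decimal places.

n = 5; x̄ = (1.7 + (-3.7) + 1.7 + (-0.5) + (-3.5))/5 = -4.3/5 = -0.86.
For a Normal prior and Normal likelihood with known variance, the posterior is Normal; its mode equals its mean, the precision-weighted average.
Prior precision 1/σ₀² = 1/1 = 1; data precision n/σ² = 5/25 = 0.2.
μ̂ = (1·(-4) + 0.2·(-0.86)) / (1 + 0.2) = (-4.172)/1.2 = -1043/300 ≈ -3.477.

μ̂_MAP = -3.477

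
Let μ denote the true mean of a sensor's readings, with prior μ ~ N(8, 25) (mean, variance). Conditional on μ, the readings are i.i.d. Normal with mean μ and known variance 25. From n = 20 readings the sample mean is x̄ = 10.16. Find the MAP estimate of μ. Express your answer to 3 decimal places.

n = 20, x̄ = 10.16.
For a Normal prior and Normal likelihood with known variance, the posterior is Normal; its mode equals its mean, the precision-weighted average.
Prior precision 1/σ₀² = 1/25 = 0.04; data precision n/σ² = 20/25 = 0.8.
μ̂ = (0.04·8 + 0.8·10.16) / (0.04 + 0.8) = 8.448/0.84 = 352/35 ≈ 10.057.

μ̂_MAP = 10.057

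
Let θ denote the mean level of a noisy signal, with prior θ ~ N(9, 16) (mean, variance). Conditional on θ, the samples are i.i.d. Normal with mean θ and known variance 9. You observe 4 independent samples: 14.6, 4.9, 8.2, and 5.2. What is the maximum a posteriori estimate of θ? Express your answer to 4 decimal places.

θ̂_MAP = 8.3205

n = 4; x̄ = (14.6 + 4.9 + 8.2 + 5.2)/4 = 32.9/4 = 8.225.
For a Normal prior and Normal likelihood with known variance, the posterior is Normal; its mode equals its mean, the precision-weighted average.
Prior precision 1/σ₀² = 1/16 = 0.0625; data precision n/σ² = 4/9.
θ̂ = (0.0625·9 + (4/9)·8.225) / (0.0625 + 4/9) = (3037/720)/(73/144) = 3037/365 ≈ 8.3205.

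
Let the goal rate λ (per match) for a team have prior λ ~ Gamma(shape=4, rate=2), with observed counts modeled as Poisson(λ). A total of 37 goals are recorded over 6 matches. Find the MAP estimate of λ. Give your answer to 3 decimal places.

λ̂_MAP = 5.000

Σxᵢ = 37, n = 6.
Posterior ∝ λ^3e^(−2λ) · λ^37e^(−6λ) = λ^40e^(−8λ), i.e. Gamma(shape=41, rate=8).
The mode of a Gamma(a, b) with a ≥ 1 (shape–rate) is (a−1)/b = 40/8 ≈ 5.000.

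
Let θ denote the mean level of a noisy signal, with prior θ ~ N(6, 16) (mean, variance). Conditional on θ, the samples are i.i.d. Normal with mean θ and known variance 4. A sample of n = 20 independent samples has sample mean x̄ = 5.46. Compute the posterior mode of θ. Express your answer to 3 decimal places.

n = 20, x̄ = 5.46.
For a Normal prior and Normal likelihood with known variance, the posterior is Normal; its mode equals its mean, the precision-weighted average.
Prior precision 1/σ₀² = 1/16 = 0.0625; data precision n/σ² = 20/4 = 5.
θ̂ = (0.0625·6 + 5·5.46) / (0.0625 + 5) = 27.675/5.0625 = 82/15 ≈ 5.467.

θ̂_MAP = 5.467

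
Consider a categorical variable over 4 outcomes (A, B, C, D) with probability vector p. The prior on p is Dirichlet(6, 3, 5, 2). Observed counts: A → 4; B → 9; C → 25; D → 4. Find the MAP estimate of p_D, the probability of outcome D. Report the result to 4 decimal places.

MAP estimate of p_D = 0.0926

The posterior is Dirichlet(αᵢ + nᵢ) = Dirichlet(10, 12, 30, 6).
For a Dirichlet(a₁,…,a_K) with all aᵢ > 1, the mode has j-th component (aⱼ − 1)/(Σaᵢ − K).
Here Σaᵢ = 58 and K = 4, so p_D = (6 − 1)/(58 − 4) = 5/54 ≈ 0.0926.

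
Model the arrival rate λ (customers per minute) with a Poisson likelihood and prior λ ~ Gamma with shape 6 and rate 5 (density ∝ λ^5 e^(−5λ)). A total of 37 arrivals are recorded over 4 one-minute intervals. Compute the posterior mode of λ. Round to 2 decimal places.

λ̂_MAP = 4.67

Σxᵢ = 37, n = 4.
Posterior ∝ λ^5e^(−5λ) · λ^37e^(−4λ) = λ^42e^(−9λ), i.e. Gamma(shape=43, rate=9).
The mode of a Gamma(a, b) with a ≥ 1 (shape–rate) is (a−1)/b = 42/9 ≈ 4.67.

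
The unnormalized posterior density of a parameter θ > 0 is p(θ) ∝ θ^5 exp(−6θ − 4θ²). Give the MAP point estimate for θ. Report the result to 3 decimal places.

θ̂_MAP = 0.500

ℓ'(θ) = 5/θ − 6 − 8θ. Setting this to zero and multiplying by θ: 8θ² + 6θ − 5 = 0.
θ = (−6 + √(6² + 4·8·5)) / (2·8) = (−6 + √196) / 16 = (−6 + 14)/16 = 1/2.
ℓ''(θ) = −5/θ² − 8 < 0, confirming a maximum.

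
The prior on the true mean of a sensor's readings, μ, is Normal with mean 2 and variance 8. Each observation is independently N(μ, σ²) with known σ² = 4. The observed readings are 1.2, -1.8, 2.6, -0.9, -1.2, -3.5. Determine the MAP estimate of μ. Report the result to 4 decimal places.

n = 6; x̄ = (1.2 + (-1.8) + 2.6 + (-0.9) + (-1.2) + (-3.5))/6 = -3.6/6 = -0.6.
For a Normal prior and Normal likelihood with known variance, the posterior is Normal; its mode equals its mean, the precision-weighted average.
Prior precision 1/σ₀² = 1/8 = 0.125; data precision n/σ² = 6/4 = 1.5.
μ̂ = (0.125·2 + 1.5·(-0.6)) / (0.125 + 1.5) = (-0.65)/1.625 = -0.4000.

μ̂_MAP = -0.4000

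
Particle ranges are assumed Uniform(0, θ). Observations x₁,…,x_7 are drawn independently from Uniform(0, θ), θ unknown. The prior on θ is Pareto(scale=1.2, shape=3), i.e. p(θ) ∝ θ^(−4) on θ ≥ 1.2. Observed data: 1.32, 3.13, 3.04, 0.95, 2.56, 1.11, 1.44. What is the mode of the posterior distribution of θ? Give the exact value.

θ̂_MAP = 3.13

The Uniform(0, θ) likelihood is θ^(−n) for θ ≥ max(xᵢ), zero otherwise. Here max(xᵢ) = 3.13.
Posterior ∝ θ^(−4) · θ^(−7) = θ^(−11) on θ ≥ max(1.2, 3.13) = 3.13.
This density is strictly decreasing in θ, so the posterior mode lies at the lower boundary of the support.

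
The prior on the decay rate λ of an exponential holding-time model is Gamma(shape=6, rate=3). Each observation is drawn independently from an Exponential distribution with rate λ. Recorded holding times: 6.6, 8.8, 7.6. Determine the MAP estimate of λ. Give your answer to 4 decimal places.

The Exponential(rate=λ) likelihood is ∝ λ^n e^(−λΣtᵢ). Here n = 3 and Σtᵢ = 6.6 + 8.8 + 7.6 = 23.
Posterior ∝ λ^5e^(−3λ) · λ^3e^(−23λ) = λ^8e^(−26λ), i.e. Gamma(9, 26).
Mode = (a−1)/b = 8/26 ≈ 0.3077.

λ̂_MAP = 0.3077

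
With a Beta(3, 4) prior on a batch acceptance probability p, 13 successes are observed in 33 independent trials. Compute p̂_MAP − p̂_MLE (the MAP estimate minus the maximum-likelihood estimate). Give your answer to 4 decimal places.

MAP − MLE = 0.0008

Posterior is Beta(16, 24); MAP = (16−1)/(40−2) = 15/38 ≈ 0.39474.
MLE ignores the prior: p̂_MLE = k/n = 13/33 ≈ 0.39394.
Difference = 15/38 − 13/33 = 1/1254 ≈ 0.0008.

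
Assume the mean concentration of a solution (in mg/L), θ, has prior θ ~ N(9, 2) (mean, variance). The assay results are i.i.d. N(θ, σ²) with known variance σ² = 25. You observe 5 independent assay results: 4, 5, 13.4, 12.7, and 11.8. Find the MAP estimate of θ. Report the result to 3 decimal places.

θ̂_MAP = 9.109

n = 5; x̄ = (4 + 5 + 13.4 + 12.7 + 11.8)/5 = 46.9/5 = 9.38.
For a Normal prior and Normal likelihood with known variance, the posterior is Normal; its mode equals its mean, the precision-weighted average.
Prior precision 1/σ₀² = 1/2 = 0.5; data precision n/σ² = 5/25 = 0.2.
θ̂ = (0.5·9 + 0.2·9.38) / (0.5 + 0.2) = 6.376/0.7 = 1594/175 ≈ 9.109.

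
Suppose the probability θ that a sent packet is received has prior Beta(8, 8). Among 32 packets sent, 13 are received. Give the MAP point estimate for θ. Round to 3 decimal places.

Prior: Beta(8, 8).
Data: 13 successes in 32 trials. The binomial likelihood contributes θ^13(1−θ)^19, so the posterior is Beta(8+13, 8+19) = Beta(21, 27).
For Beta(a, b) with a, b > 1 the mode is (a−1)/(a+b−2) = 20/46 ≈ 0.435.

θ̂_MAP = 0.435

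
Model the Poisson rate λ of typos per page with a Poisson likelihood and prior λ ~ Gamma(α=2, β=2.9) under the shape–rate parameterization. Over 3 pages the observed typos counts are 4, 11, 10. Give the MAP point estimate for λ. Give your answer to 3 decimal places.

λ̂_MAP = 4.407

Σxᵢ = 4+11+10 = 25, with n = 3.
Posterior ∝ λe^(−2.9λ) · λ^25e^(−3λ) = λ^26e^(−5.9λ), i.e. Gamma(shape=27, rate=5.9).
The mode of a Gamma(a, b) with a ≥ 1 (shape–rate) is (a−1)/b = 26/5.9 ≈ 4.407.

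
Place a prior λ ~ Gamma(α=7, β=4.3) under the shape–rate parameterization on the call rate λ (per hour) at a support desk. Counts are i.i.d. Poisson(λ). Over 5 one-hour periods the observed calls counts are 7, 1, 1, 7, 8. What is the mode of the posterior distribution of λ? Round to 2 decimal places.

Σxᵢ = 7+1+1+7+8 = 24, with n = 5.
Posterior ∝ λ^6e^(−4.3λ) · λ^24e^(−5λ) = λ^30e^(−9.3λ), i.e. Gamma(shape=31, rate=9.3).
The mode of a Gamma(a, b) with a ≥ 1 (shape–rate) is (a−1)/b = 30/9.3 ≈ 3.23.

λ̂_MAP = 3.23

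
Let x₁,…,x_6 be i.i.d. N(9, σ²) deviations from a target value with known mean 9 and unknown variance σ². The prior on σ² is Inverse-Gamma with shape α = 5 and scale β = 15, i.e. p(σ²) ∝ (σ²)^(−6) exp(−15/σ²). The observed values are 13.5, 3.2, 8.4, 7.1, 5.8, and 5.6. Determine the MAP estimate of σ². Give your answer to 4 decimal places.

Sum of squared deviations about the known mean: SS = (13.5−9)² + (3.2−9)² + (8.4−9)² + (7.1−9)² + (5.8−9)² + (5.6−9)² = 79.66.
The Normal likelihood contributes (σ²)^(−n/2) exp(−SS/(2σ²)), so the posterior is Inverse-Gamma(α + n/2, β + SS/2) = Inverse-Gamma(8, 54.83).
The mode of Inverse-Gamma(a, b) is b/(a+1) = 54.83/9 ≈ 6.0922.

σ̂²_MAP = 6.0922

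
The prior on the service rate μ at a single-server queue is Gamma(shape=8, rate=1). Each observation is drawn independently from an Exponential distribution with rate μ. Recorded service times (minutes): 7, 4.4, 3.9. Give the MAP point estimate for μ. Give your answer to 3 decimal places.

The Exponential(rate=μ) likelihood is ∝ μ^n e^(−μΣtᵢ). Here n = 3 and Σtᵢ = 7 + 4.4 + 3.9 = 15.3.
Posterior ∝ μ^7e^(−1μ) · μ^3e^(−15.3μ) = μ^10e^(−16.3μ), i.e. Gamma(11, 16.3).
Mode = (a−1)/b = 10/16.3 ≈ 0.613.

μ̂_MAP = 0.613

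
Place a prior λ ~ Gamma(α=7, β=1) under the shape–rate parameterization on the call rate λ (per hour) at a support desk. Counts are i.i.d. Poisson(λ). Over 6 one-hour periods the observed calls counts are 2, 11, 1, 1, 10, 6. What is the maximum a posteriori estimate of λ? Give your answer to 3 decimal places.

λ̂_MAP = 5.286

Σxᵢ = 2+11+1+1+10+6 = 31, with n = 6.
Posterior ∝ λ^6e^(−1λ) · λ^31e^(−6λ) = λ^37e^(−7λ), i.e. Gamma(shape=38, rate=7).
The mode of a Gamma(a, b) with a ≥ 1 (shape–rate) is (a−1)/b = 37/7 ≈ 5.286.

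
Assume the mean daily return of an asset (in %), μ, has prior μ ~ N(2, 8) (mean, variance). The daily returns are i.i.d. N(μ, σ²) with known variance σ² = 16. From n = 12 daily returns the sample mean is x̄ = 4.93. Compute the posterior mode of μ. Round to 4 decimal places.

μ̂_MAP = 4.5114

n = 12, x̄ = 4.93.
For a Normal prior and Normal likelihood with known variance, the posterior is Normal; its mode equals its mean, the precision-weighted average.
Prior precision 1/σ₀² = 1/8 = 0.125; data precision n/σ² = 12/16 = 0.75.
μ̂ = (0.125·2 + 0.75·4.93) / (0.125 + 0.75) = 3.9475/0.875 = 1579/350 ≈ 4.5114.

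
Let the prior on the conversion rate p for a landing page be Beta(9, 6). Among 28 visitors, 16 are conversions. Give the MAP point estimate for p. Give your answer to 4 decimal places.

p̂_MAP = 0.5854

Prior: Beta(9, 6).
Data: 16 successes in 28 trials. The binomial likelihood contributes p^16(1−p)^12, so the posterior is Beta(9+16, 6+12) = Beta(25, 18).
For Beta(a, b) with a, b > 1 the mode is (a−1)/(a+b−2) = 24/41 ≈ 0.5854.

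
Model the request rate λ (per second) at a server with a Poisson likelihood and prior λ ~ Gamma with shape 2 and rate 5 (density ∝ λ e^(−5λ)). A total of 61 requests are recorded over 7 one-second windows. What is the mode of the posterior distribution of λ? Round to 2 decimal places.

Σxᵢ = 61, n = 7.
Posterior ∝ λe^(−5λ) · λ^61e^(−7λ) = λ^62e^(−12λ), i.e. Gamma(shape=63, rate=12).
The mode of a Gamma(a, b) with a ≥ 1 (shape–rate) is (a−1)/b = 62/12 ≈ 5.17.

λ̂_MAP = 5.17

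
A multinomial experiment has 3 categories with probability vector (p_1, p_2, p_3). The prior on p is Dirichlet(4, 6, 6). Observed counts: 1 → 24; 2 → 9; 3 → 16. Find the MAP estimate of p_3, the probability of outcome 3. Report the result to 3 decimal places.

The posterior is Dirichlet(αᵢ + nᵢ) = Dirichlet(28, 15, 22).
For a Dirichlet(a₁,…,a_K) with all aᵢ > 1, the mode has j-th component (aⱼ − 1)/(Σaᵢ − K).
Here Σaᵢ = 65 and K = 3, so p_3 = (22 − 1)/(65 − 3) = 21/62 ≈ 0.339.

MAP estimate: 0.339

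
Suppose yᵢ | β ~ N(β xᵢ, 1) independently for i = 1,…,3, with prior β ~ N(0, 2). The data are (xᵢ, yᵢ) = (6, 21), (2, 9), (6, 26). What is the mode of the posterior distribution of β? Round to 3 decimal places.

log p(β | y) = −Σ(yᵢ − βxᵢ)²/(2·1) − β²/(2·2) + const.
Setting the derivative to zero: Σxᵢ(yᵢ − βxᵢ)/1 − β/2 = 0, so β = Σxᵢyᵢ / (Σxᵢ² + σ²/τ²).
Σxᵢyᵢ = 6·21 + 2·9 + 6·26 = 300; Σxᵢ² = 76; σ²/τ² = 0.5.
β̂_MAP = 300 / (76 + 0.5) = 300/76.5 ≈ 3.922.

β̂_MAP = 3.922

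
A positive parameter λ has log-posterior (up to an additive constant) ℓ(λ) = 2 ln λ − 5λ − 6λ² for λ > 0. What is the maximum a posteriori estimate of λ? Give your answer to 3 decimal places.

ℓ'(λ) = 2/λ − 5 − 12λ. Setting this to zero and multiplying by λ: 12λ² + 5λ − 2 = 0.
λ = (−5 + √(5² + 4·12·2)) / (2·12) = (−5 + √121) / 24 = (−5 + 11)/24 = 1/4.
ℓ''(λ) = −2/λ² − 12 < 0, confirming a maximum.

λ̂_MAP = 0.250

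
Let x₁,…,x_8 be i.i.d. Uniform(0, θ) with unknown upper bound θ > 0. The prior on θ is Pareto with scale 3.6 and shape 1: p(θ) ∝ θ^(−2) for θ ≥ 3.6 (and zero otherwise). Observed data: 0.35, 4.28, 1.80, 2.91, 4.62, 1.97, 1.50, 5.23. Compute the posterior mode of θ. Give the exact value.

θ̂_MAP = 5.23

The Uniform(0, θ) likelihood is θ^(−n) for θ ≥ max(xᵢ), zero otherwise. Here max(xᵢ) = 5.23.
Posterior ∝ θ^(−2) · θ^(−8) = θ^(−10) on θ ≥ max(3.6, 5.23) = 5.23.
This density is strictly decreasing in θ, so the posterior mode lies at the lower boundary of the support.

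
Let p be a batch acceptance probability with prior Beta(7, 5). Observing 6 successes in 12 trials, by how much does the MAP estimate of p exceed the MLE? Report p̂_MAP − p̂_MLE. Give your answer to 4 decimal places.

Posterior is Beta(13, 11); MAP = (13−1)/(24−2) = 12/22 ≈ 0.54545.
MLE ignores the prior: p̂_MLE = k/n = 6/12 ≈ 0.50000.
Difference = 12/22 − 6/12 = 1/22 ≈ 0.0455.

MAP − MLE = 0.0455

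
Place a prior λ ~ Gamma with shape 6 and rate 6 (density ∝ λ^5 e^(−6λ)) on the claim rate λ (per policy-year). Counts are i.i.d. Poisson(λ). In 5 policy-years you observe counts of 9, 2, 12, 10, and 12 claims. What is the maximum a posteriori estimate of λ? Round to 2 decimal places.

Σxᵢ = 9+2+12+10+12 = 45, with n = 5.
Posterior ∝ λ^5e^(−6λ) · λ^45e^(−5λ) = λ^50e^(−11λ), i.e. Gamma(shape=51, rate=11).
The mode of a Gamma(a, b) with a ≥ 1 (shape–rate) is (a−1)/b = 50/11 ≈ 4.55.

λ̂_MAP = 4.55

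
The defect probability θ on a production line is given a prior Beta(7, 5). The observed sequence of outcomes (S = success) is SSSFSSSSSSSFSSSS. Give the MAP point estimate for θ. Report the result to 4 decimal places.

θ̂_MAP = 0.7692

Prior: Beta(7, 5).
Data: 14 successes in 16 trials (from the sequence). The binomial likelihood contributes θ^14(1−θ)^2, so the posterior is Beta(7+14, 5+2) = Beta(21, 7).
For Beta(a, b) with a, b > 1 the mode is (a−1)/(a+b−2) = 20/26 ≈ 0.7692.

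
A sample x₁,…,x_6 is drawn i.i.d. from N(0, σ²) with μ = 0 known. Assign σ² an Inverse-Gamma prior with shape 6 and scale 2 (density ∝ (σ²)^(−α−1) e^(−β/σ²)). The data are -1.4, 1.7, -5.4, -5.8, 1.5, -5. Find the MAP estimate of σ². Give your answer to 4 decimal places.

σ̂²_MAP = 4.9450

Sum of squared deviations about the known mean: SS = (-1.4−0)² + (1.7−0)² + (-5.4−0)² + (-5.8−0)² + (1.5−0)² + (-5−0)² = 94.9.
The Normal likelihood contributes (σ²)^(−n/2) exp(−SS/(2σ²)), so the posterior is Inverse-Gamma(α + n/2, β + SS/2) = Inverse-Gamma(9, 49.45).
The mode of Inverse-Gamma(a, b) is b/(a+1) = 49.45/10 ≈ 4.9450.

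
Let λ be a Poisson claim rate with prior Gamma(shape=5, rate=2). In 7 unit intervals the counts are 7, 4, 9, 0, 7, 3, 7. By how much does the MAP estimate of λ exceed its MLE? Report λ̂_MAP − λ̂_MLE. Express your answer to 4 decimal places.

Σxᵢ = 37. Posterior is Gamma(42, 9); MAP = (42−1)/9 = 41/9 ≈ 4.55556.
MLE = x̄ = 37/7 ≈ 5.28571.
Difference = 41/9 − 37/7 = -46/63 ≈ -0.7302.

MAP − MLE = -0.7302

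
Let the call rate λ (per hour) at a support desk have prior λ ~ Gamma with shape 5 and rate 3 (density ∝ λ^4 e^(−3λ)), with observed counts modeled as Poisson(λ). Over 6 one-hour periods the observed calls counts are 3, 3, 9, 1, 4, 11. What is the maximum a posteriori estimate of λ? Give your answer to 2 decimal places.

Σxᵢ = 3+3+9+1+4+11 = 31, with n = 6.
Posterior ∝ λ^4e^(−3λ) · λ^31e^(−6λ) = λ^35e^(−9λ), i.e. Gamma(shape=36, rate=9).
The mode of a Gamma(a, b) with a ≥ 1 (shape–rate) is (a−1)/b = 35/9 ≈ 3.89.

λ̂_MAP = 3.89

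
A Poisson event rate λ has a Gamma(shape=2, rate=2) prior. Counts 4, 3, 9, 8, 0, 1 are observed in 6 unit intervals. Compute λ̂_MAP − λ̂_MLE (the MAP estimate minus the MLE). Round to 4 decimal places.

MAP − MLE = -0.9167

Σxᵢ = 25. Posterior is Gamma(27, 8); MAP = (27−1)/8 = 26/8 ≈ 3.25000.
MLE = x̄ = 25/6 ≈ 4.16667.
Difference = 26/8 − 25/6 = -11/12 ≈ -0.9167.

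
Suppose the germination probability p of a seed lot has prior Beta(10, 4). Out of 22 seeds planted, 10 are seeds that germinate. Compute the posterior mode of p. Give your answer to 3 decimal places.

Prior: Beta(10, 4).
Data: 10 successes in 22 trials. The binomial likelihood contributes p^10(1−p)^12, so the posterior is Beta(10+10, 4+12) = Beta(20, 16).
For Beta(a, b) with a, b > 1 the mode is (a−1)/(a+b−2) = 19/34 ≈ 0.559.

p̂_MAP = 0.559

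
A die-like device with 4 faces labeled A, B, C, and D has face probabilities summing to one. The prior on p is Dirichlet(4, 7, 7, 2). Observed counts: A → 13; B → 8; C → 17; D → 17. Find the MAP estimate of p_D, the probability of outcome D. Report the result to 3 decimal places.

MAP estimate of p_D = 0.254

The posterior is Dirichlet(αᵢ + nᵢ) = Dirichlet(17, 15, 24, 19).
For a Dirichlet(a₁,…,a_K) with all aᵢ > 1, the mode has j-th component (aⱼ − 1)/(Σaᵢ − K).
Here Σaᵢ = 75 and K = 4, so p_D = (19 − 1)/(75 − 4) = 18/71 ≈ 0.254.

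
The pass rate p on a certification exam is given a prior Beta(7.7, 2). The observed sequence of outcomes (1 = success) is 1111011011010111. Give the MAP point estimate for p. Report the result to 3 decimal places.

p̂_MAP = 0.789

Prior: Beta(7.7, 2).
Data: 12 successes in 16 trials (from the sequence). The binomial likelihood contributes p^12(1−p)^4, so the posterior is Beta(7.7+12, 2+4) = Beta(19.7, 6).
For Beta(a, b) with a, b > 1 the mode is (a−1)/(a+b−2) = 18.7/23.7 ≈ 0.789.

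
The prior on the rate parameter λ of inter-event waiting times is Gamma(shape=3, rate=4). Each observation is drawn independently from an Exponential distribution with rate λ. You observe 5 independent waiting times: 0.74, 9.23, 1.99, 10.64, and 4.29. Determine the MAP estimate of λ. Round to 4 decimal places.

λ̂_MAP = 0.2266

The Exponential(rate=λ) likelihood is ∝ λ^n e^(−λΣtᵢ). Here n = 5 and Σtᵢ = 0.74 + 9.23 + 1.99 + 10.64 + 4.29 = 26.89.
Posterior ∝ λ^2e^(−4λ) · λ^5e^(−26.89λ) = λ^7e^(−30.89λ), i.e. Gamma(8, 30.89).
Mode = (a−1)/b = 7/30.89 ≈ 0.2266.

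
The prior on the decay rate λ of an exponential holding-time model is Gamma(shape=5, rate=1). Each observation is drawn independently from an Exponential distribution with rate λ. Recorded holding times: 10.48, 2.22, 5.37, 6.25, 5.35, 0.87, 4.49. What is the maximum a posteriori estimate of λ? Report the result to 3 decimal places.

The Exponential(rate=λ) likelihood is ∝ λ^n e^(−λΣtᵢ). Here n = 7 and Σtᵢ = 10.48 + 2.22 + 5.37 + 6.25 + 5.35 + 0.87 + 4.49 = 35.03.
Posterior ∝ λ^4e^(−1λ) · λ^7e^(−35.03λ) = λ^11e^(−36.03λ), i.e. Gamma(12, 36.03).
Mode = (a−1)/b = 11/36.03 ≈ 0.305.

λ̂_MAP = 0.305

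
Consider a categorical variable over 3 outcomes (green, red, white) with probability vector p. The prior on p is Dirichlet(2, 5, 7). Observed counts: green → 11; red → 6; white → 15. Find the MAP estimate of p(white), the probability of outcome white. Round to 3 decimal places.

The posterior is Dirichlet(αᵢ + nᵢ) = Dirichlet(13, 11, 22).
For a Dirichlet(a₁,…,a_K) with all aᵢ > 1, the mode has j-th component (aⱼ − 1)/(Σaᵢ − K).
Here Σaᵢ = 46 and K = 3, so p(white) = (22 − 1)/(46 − 3) = 21/43 ≈ 0.488.

MAP estimate of p(white) = 0.488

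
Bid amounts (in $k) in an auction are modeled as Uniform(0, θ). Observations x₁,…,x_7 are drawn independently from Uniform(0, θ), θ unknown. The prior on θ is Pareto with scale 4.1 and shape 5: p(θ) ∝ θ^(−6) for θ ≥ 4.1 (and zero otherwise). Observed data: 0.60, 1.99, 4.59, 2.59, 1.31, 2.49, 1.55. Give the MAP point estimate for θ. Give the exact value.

The Uniform(0, θ) likelihood is θ^(−n) for θ ≥ max(xᵢ), zero otherwise. Here max(xᵢ) = 4.59.
Posterior ∝ θ^(−6) · θ^(−7) = θ^(−13) on θ ≥ max(4.1, 4.59) = 4.59.
This density is strictly decreasing in θ, so the posterior mode lies at the lower boundary of the support.

θ̂_MAP = 4.59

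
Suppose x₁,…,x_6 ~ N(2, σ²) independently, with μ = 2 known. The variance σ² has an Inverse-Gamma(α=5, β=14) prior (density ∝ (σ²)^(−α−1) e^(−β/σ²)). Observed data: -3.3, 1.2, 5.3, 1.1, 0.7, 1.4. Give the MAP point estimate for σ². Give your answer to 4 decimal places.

σ̂²_MAP = 3.9156

Sum of squared deviations about the known mean: SS = (-3.3−2)² + (1.2−2)² + (5.3−2)² + (1.1−2)² + (0.7−2)² + (1.4−2)² = 42.48.
The Normal likelihood contributes (σ²)^(−n/2) exp(−SS/(2σ²)), so the posterior is Inverse-Gamma(α + n/2, β + SS/2) = Inverse-Gamma(8, 35.24).
The mode of Inverse-Gamma(a, b) is b/(a+1) = 35.24/9 ≈ 3.9156.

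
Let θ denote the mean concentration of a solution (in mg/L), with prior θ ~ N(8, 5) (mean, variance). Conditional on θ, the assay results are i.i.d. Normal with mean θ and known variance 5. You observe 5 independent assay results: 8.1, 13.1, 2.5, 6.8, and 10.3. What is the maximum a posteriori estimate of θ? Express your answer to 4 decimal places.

θ̂_MAP = 8.1333

n = 5; x̄ = (8.1 + 13.1 + 2.5 + 6.8 + 10.3)/5 = 40.8/5 = 8.16.
For a Normal prior and Normal likelihood with known variance, the posterior is Normal; its mode equals its mean, the precision-weighted average.
Prior precision 1/σ₀² = 1/5 = 0.2; data precision n/σ² = 5/5 = 1.
θ̂ = (0.2·8 + 1·8.16) / (0.2 + 1) = 9.76/1.2 = 122/15 ≈ 8.1333.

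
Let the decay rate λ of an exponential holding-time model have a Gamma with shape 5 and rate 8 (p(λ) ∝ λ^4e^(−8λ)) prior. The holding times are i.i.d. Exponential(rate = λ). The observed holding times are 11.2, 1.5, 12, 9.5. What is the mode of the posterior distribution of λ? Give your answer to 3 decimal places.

λ̂_MAP = 0.190

The Exponential(rate=λ) likelihood is ∝ λ^n e^(−λΣtᵢ). Here n = 4 and Σtᵢ = 11.2 + 1.5 + 12 + 9.5 = 34.2.
Posterior ∝ λ^4e^(−8λ) · λ^4e^(−34.2λ) = λ^8e^(−42.2λ), i.e. Gamma(9, 42.2).
Mode = (a−1)/b = 8/42.2 ≈ 0.190.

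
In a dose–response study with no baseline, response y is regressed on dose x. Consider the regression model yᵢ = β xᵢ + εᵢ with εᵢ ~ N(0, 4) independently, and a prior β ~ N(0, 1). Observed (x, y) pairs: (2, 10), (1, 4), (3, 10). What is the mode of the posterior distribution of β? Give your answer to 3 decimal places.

log p(β | y) = −Σ(yᵢ − βxᵢ)²/(2·4) − β²/(2·1) + const.
Setting the derivative to zero: Σxᵢ(yᵢ − βxᵢ)/4 − β/1 = 0, so β = Σxᵢyᵢ / (Σxᵢ² + σ²/τ²).
Σxᵢyᵢ = 2·10 + 1·4 + 3·10 = 54; Σxᵢ² = 14; σ²/τ² = 4.
β̂_MAP = 54 / (14 + 4) = 54/18 ≈ 3.000.

β̂_MAP = 3.000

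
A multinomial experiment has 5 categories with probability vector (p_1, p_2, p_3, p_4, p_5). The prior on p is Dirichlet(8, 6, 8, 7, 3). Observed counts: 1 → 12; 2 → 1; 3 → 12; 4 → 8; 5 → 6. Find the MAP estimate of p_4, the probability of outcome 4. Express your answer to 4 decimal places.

MAP estimate: 0.2121

The posterior is Dirichlet(αᵢ + nᵢ) = Dirichlet(20, 7, 20, 15, 9).
For a Dirichlet(a₁,…,a_K) with all aᵢ > 1, the mode has j-th component (aⱼ − 1)/(Σaᵢ − K).
Here Σaᵢ = 71 and K = 5, so p_4 = (15 − 1)/(71 − 5) = 14/66 ≈ 0.2121.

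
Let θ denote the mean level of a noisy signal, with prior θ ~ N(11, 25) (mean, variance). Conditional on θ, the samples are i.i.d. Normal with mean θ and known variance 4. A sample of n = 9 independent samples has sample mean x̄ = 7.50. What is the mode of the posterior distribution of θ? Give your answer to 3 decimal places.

n = 9, x̄ = 7.50.
For a Normal prior and Normal likelihood with known variance, the posterior is Normal; its mode equals its mean, the precision-weighted average.
Prior precision 1/σ₀² = 1/25 = 0.04; data precision n/σ² = 9/4 = 2.25.
θ̂ = (0.04·11 + 2.25·7.5) / (0.04 + 2.25) = 17.315/2.29 = 3463/458 ≈ 7.561.

θ̂_MAP = 7.561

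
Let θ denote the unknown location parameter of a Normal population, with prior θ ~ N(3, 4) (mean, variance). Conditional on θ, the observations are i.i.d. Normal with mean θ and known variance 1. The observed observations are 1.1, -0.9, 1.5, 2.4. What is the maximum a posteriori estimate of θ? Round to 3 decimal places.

θ̂_MAP = 1.141

n = 4; x̄ = (1.1 + (-0.9) + 1.5 + 2.4)/4 = 4.1/4 = 1.025.
For a Normal prior and Normal likelihood with known variance, the posterior is Normal; its mode equals its mean, the precision-weighted average.
Prior precision 1/σ₀² = 1/4 = 0.25; data precision n/σ² = 4/1 = 4.
θ̂ = (0.25·3 + 4·1.025) / (0.25 + 4) = 4.85/4.25 = 97/85 ≈ 1.141.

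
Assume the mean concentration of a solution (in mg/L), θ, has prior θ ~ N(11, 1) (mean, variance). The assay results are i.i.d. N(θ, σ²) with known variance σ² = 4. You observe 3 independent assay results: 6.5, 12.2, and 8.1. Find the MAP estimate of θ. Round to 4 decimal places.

θ̂_MAP = 10.1143

n = 3; x̄ = (6.5 + 12.2 + 8.1)/3 = 26.8/3 = 134/15 ≈ 8.9333.
For a Normal prior and Normal likelihood with known variance, the posterior is Normal; its mode equals its mean, the precision-weighted average.
Prior precision 1/σ₀² = 1/1 = 1; data precision n/σ² = 3/4 = 0.75.
θ̂ = (1·11 + 0.75·(134/15)) / (1 + 0.75) = 17.7/1.75 = 354/35 ≈ 10.1143.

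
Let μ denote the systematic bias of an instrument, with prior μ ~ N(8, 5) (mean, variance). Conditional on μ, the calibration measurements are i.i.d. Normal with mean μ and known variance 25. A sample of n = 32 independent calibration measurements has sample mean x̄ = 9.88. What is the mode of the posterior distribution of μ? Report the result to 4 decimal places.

n = 32, x̄ = 9.88.
For a Normal prior and Normal likelihood with known variance, the posterior is Normal; its mode equals its mean, the precision-weighted average.
Prior precision 1/σ₀² = 1/5 = 0.2; data precision n/σ² = 32/25 = 1.28.
μ̂ = (0.2·8 + 1.28·9.88) / (0.2 + 1.28) = 14.2464/1.48 = 8904/925 ≈ 9.6259.

μ̂_MAP = 9.6259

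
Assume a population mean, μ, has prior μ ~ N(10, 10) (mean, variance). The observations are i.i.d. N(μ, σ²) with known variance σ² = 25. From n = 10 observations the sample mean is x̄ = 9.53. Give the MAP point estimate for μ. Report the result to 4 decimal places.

μ̂_MAP = 9.6240

n = 10, x̄ = 9.53.
For a Normal prior and Normal likelihood with known variance, the posterior is Normal; its mode equals its mean, the precision-weighted average.
Prior precision 1/σ₀² = 1/10 = 0.1; data precision n/σ² = 10/25 = 0.4.
μ̂ = (0.1·10 + 0.4·9.53) / (0.1 + 0.4) = 4.812/0.5 = 9.6240.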